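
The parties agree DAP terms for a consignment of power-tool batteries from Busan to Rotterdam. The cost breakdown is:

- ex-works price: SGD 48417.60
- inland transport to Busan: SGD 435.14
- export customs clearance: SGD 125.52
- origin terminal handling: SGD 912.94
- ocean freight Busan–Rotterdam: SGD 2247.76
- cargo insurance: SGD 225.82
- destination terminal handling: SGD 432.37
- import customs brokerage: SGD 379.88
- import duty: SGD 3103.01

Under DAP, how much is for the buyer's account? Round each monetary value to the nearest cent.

Buyer's account: SGD 3482.89

DAP: the seller bears all costs to the named destination except import duty and clearance.
Seller's account: goods 48417.60 + inland to port 435.14 + export clearance 125.52 + origin terminal 912.94 + freight 2247.76 + insurance 225.82 + destination terminal 432.37 = 52797.15
Buyer's account: brokerage 379.88 + duty 3103.01 = 3482.89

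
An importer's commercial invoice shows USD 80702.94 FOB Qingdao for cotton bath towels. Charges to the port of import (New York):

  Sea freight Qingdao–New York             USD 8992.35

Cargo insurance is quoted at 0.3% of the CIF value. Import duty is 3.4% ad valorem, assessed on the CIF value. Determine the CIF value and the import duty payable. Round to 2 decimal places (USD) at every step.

Let C be the CIF value. C = FOB price + freight + 0.3% × C
C − 0.3% × C = 80702.94 + 8992.35
0.997 × C = 89695.29
C = 89695.29 / 0.997 = 89965.19
Insurance premium = 0.3% × 89965.19 = 269.90
Import duty = 89965.19 × 3.4% = 3058.82

CIF value: USD 89965.19; import duty: USD 3058.82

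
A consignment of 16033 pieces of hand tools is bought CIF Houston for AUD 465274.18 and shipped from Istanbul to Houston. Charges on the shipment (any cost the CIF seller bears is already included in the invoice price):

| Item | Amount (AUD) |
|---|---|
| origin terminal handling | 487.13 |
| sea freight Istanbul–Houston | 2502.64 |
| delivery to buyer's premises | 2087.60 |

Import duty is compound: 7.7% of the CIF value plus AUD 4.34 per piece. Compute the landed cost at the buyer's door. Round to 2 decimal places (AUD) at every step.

Total landed cost: AUD 572771.11

CIF: the seller pays costs through ocean freight and marine insurance to the destination port.
Already in the invoice (seller's account under CIF): origin terminal, freight — exclude.
The CIF price already equals the CIF value: 465274.18
Ad valorem component: 465274.18 × 7.7% = 35826.11
Specific component: 16033 × 4.34 = 69583.22
Import duty = 35826.11 + 69583.22 = 105409.33
Buyer bears: delivery 2087.60 + duty 105409.33 = 107496.93
Landed cost = invoice 465274.18 + 107496.93 = 572771.11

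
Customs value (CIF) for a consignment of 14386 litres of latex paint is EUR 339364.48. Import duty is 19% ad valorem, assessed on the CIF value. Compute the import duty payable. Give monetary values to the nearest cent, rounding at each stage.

Import duty = 339364.48 × 19% = 64479.25

Import duty: EUR 64479.25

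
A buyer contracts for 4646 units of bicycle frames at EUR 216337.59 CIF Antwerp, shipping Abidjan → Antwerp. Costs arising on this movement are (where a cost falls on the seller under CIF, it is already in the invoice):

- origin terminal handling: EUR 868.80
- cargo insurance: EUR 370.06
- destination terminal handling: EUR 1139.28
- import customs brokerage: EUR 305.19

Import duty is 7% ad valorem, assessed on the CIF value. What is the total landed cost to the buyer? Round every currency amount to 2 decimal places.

Total landed cost: EUR 232925.69

CIF: the seller pays costs through ocean freight and marine insurance to the destination port.
Already in the invoice (seller's account under CIF): origin terminal, insurance — exclude.
The CIF price already equals the CIF value: 216337.59
Import duty = 216337.59 × 7% = 15143.63
Buyer bears: destination terminal 1139.28 + brokerage 305.19 + duty 15143.63 = 16588.10
Landed cost = invoice 216337.59 + 16588.10 = 232925.69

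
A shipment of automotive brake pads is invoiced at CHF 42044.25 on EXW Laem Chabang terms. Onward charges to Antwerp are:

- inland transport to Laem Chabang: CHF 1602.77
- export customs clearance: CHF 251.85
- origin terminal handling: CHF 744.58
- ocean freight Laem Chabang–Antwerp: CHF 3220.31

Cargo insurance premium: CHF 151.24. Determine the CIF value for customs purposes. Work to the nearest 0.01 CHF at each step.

CIF value: CHF 48015.00

CIF = EXW price + pre-shipment costs + freight + insurance
CIF = 42044.25 + 1602.77 + 251.85 + 744.58 + 3220.31 + 151.24 = 48015.00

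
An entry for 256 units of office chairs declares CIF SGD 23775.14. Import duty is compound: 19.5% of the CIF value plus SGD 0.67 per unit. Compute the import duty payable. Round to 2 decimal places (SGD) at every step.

Import duty: SGD 4807.67

Ad valorem component: 23775.14 × 19.5% = 4636.15
Specific component: 256 × 0.67 = 171.52
Import duty = 4636.15 + 171.52 = 4807.67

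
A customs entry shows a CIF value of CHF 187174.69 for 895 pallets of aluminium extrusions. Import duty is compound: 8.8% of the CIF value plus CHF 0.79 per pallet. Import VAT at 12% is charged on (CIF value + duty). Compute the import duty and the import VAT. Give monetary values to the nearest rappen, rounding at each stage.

Ad valorem component: 187174.69 × 8.8% = 16471.37
Specific component: 895 × 0.79 = 707.05
Import duty = 16471.37 + 707.05 = 17178.42
VAT base = CIF + duty = 187174.69 + 17178.42 = 204353.11
Import VAT = 204353.11 × 12% = 24522.37

Import duty: CHF 17178.42; import VAT: CHF 24522.37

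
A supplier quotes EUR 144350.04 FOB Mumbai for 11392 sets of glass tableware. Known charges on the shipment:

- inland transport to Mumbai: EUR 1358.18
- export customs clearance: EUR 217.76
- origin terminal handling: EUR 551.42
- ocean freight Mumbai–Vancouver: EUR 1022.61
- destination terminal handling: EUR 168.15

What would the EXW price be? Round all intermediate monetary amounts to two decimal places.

Not relevant to the conversion: destination terminal, freight — on the buyer under both terms; not part of either seller's price.
From FOB to EXW, the seller no longer bears: inland to port, export clearance, origin terminal.
EXW price = 144350.04 − 1358.18 − 217.76 − 551.42 = 142222.68

EXW price: EUR 142222.68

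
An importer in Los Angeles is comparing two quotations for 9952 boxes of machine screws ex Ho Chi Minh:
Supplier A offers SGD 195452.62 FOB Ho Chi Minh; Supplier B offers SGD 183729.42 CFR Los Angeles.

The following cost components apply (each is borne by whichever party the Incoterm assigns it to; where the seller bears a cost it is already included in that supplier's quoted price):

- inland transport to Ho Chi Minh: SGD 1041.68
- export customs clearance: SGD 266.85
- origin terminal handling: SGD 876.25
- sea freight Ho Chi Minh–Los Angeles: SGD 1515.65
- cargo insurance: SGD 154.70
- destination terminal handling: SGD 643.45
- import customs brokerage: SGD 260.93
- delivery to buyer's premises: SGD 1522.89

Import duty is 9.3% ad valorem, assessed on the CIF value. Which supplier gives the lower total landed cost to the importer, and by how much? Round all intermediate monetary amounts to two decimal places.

Supplier A (FOB):
CIF value = FOB price + freight + insurance = 195452.62 + 1515.65 + 154.70 = 197122.97
Import duty = 197122.97 × 9.3% = 18332.44
Buyer bears (A): 1515.65 + 154.70 + 643.45 + 260.93 + 1522.89 = 4097.62
Landed cost (A) = invoice 195452.62 + 4097.62 + duty 18332.44 = 217882.68
Supplier B (CFR):
CIF value = CFR price + insurance = 183729.42 + 154.70 = 183884.12
Import duty = 183884.12 × 9.3% = 17101.22
Buyer bears (B): 154.70 + 643.45 + 260.93 + 1522.89 = 2581.97
Landed cost (B) = invoice 183729.42 + 2581.97 + duty 17101.22 = 203412.61
Difference = |217882.68 − 203412.61| = 14470.07

Supplier B is cheaper by SGD 14470.07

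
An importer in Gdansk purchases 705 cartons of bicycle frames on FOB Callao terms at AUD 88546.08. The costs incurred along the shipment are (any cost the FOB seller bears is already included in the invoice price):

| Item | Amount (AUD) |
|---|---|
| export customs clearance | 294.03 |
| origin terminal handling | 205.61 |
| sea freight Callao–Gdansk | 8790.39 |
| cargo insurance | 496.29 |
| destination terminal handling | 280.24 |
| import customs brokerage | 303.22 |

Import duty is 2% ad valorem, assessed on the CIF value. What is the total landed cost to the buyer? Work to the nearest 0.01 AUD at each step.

Total landed cost: AUD 100372.88

FOB: the seller bears costs until goods are on board at the origin port; the buyer bears freight, insurance and all costs thereafter.
Already in the invoice (seller's account under FOB): export clearance, origin terminal — exclude.
CIF value = FOB price + freight + insurance = 88546.08 + 8790.39 + 496.29 = 97832.76
Import duty = 97832.76 × 2% = 1956.66
Buyer bears: freight 8790.39 + insurance 496.29 + destination terminal 280.24 + brokerage 303.22 + duty 1956.66 = 11826.80
Landed cost = invoice 88546.08 + 11826.80 = 100372.88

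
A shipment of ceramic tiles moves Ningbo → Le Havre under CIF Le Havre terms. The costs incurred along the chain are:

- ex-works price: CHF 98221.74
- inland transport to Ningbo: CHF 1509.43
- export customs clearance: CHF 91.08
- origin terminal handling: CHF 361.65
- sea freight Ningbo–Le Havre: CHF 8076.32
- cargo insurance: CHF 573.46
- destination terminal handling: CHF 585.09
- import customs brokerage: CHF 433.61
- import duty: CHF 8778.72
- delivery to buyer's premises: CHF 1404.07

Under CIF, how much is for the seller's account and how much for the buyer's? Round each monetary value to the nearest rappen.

CIF: the seller pays costs through ocean freight and marine insurance to the destination port.
Seller's account: goods 98221.74 + inland to port 1509.43 + export clearance 91.08 + origin terminal 361.65 + freight 8076.32 + insurance 573.46 = 108833.68
Buyer's account: destination terminal 585.09 + brokerage 433.61 + duty 8778.72 + delivery 1404.07 = 11201.49

Seller: CHF 108833.68; buyer: CHF 11201.49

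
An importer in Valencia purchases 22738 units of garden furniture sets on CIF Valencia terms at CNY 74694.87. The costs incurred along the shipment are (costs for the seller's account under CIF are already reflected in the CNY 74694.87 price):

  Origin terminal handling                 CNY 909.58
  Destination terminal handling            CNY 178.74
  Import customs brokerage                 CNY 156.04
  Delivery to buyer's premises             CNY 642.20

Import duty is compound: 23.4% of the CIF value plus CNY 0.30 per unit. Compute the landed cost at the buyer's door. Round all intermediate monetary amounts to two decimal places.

CIF: the seller pays costs through ocean freight and marine insurance to the destination port.
Already in the invoice (seller's account under CIF): origin terminal — exclude.
The CIF price already equals the CIF value: 74694.87
Ad valorem component: 74694.87 × 23.4% = 17478.60
Specific component: 22738 × 0.30 = 6821.40
Import duty = 17478.60 + 6821.40 = 24300.00
Buyer bears: destination terminal 178.74 + brokerage 156.04 + delivery 642.20 + duty 24300.00 = 25276.98
Landed cost = invoice 74694.87 + 25276.98 = 99971.85

Total landed cost: CNY 99971.85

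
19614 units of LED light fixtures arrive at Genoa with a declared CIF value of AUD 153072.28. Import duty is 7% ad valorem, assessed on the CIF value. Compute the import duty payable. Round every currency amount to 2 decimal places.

Import duty: AUD 10715.06

Import duty = 153072.28 × 7% = 10715.06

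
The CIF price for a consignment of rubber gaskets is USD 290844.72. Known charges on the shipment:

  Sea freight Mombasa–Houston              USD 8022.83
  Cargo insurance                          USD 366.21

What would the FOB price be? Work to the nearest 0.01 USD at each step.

FOB price: USD 282455.68

From CIF to FOB, the seller no longer bears: freight, insurance.
FOB price = 290844.72 − 8022.83 − 366.21 = 282455.68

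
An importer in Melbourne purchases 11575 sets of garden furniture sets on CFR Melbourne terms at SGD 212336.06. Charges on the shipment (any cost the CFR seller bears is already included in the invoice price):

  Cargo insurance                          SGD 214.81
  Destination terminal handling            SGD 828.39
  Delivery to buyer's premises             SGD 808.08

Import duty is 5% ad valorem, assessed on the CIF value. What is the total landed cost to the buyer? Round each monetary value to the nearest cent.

Total landed cost: SGD 224814.88

CFR: the seller pays costs through ocean freight to the destination port, but not insurance.
CIF value = CFR price + insurance = 212336.06 + 214.81 = 212550.87
Import duty = 212550.87 × 5% = 10627.54
Buyer bears: insurance 214.81 + destination terminal 828.39 + delivery 808.08 + duty 10627.54 = 12478.82
Landed cost = invoice 212336.06 + 12478.82 = 224814.88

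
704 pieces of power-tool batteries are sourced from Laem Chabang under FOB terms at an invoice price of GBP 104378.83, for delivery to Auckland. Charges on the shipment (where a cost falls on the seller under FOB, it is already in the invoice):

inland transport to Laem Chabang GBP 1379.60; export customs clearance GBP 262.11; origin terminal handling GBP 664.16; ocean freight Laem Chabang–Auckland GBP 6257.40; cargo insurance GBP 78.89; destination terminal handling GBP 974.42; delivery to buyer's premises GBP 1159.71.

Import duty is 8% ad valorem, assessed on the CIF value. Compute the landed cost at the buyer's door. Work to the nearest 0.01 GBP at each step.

Total landed cost: GBP 121706.46

FOB: the seller bears costs until goods are on board at the origin port; the buyer bears freight, insurance and all costs thereafter.
Already in the invoice (seller's account under FOB): inland to port, export clearance, origin terminal — exclude.
CIF value = FOB price + freight + insurance = 104378.83 + 6257.40 + 78.89 = 110715.12
Import duty = 110715.12 × 8% = 8857.21
Buyer bears: freight 6257.40 + insurance 78.89 + destination terminal 974.42 + delivery 1159.71 + duty 8857.21 = 17327.63
Landed cost = invoice 104378.83 + 17327.63 = 121706.46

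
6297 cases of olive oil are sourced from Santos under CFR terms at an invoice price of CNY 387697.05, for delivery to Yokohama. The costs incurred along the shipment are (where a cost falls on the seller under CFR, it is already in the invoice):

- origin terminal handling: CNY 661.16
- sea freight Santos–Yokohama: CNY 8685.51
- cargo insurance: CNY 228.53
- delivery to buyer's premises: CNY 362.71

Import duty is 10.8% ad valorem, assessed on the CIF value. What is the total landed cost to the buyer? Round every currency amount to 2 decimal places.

Total landed cost: CNY 430184.25

CFR: the seller pays costs through ocean freight to the destination port, but not insurance.
Already in the invoice (seller's account under CFR): origin terminal, freight — exclude.
CIF value = CFR price + insurance = 387697.05 + 228.53 = 387925.58
Import duty = 387925.58 × 10.8% = 41895.96
Buyer bears: insurance 228.53 + delivery 362.71 + duty 41895.96 = 42487.20
Landed cost = invoice 387697.05 + 42487.20 = 430184.25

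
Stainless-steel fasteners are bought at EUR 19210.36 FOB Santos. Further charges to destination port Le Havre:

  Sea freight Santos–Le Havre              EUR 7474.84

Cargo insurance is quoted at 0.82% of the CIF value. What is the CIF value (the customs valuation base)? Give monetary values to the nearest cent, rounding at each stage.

Let C be the CIF value. C = FOB price + freight + 0.82% × C
C − 0.82% × C = 19210.36 + 7474.84
0.9918 × C = 26685.20
C = 26685.20 / 0.9918 = 26905.83
Insurance premium = 0.82% × 26905.83 = 220.63

CIF value: EUR 26905.83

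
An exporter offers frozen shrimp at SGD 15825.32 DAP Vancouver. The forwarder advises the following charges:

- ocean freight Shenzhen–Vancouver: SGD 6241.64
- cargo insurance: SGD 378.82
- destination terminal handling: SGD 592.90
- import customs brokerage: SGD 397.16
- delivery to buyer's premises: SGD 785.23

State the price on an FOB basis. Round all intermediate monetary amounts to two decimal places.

FOB price: SGD 7826.73

Not relevant to the conversion: brokerage — on the buyer under both terms; not part of either seller's price.
From DAP to FOB, the seller no longer bears: freight, insurance, destination terminal, delivery.
FOB price = 15825.32 − 6241.64 − 378.82 − 592.90 − 785.23 = 7826.73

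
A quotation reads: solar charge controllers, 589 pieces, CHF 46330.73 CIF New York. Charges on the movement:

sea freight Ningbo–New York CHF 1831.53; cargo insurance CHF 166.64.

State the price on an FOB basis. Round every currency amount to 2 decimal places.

From CIF to FOB, the seller no longer bears: freight, insurance.
FOB price = 46330.73 − 1831.53 − 166.64 = 44332.56

FOB price: CHF 44332.56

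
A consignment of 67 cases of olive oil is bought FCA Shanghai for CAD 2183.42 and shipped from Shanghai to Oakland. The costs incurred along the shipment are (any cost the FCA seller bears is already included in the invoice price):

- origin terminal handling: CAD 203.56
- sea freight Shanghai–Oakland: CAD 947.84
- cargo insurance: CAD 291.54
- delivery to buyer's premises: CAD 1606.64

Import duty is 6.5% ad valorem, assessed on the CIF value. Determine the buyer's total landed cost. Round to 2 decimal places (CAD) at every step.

FCA: the seller delivers export-cleared goods to the carrier; the buyer bears costs from that point.
CIF value = FCA price + origin terminal + freight + insurance = 2183.42 + 203.56 + 947.84 + 291.54 = 3626.36
Import duty = 3626.36 × 6.5% = 235.71
Buyer bears: origin terminal 203.56 + freight 947.84 + insurance 291.54 + delivery 1606.64 + duty 235.71 = 3285.29
Landed cost = invoice 2183.42 + 3285.29 = 5468.71

Total landed cost: CAD 5468.71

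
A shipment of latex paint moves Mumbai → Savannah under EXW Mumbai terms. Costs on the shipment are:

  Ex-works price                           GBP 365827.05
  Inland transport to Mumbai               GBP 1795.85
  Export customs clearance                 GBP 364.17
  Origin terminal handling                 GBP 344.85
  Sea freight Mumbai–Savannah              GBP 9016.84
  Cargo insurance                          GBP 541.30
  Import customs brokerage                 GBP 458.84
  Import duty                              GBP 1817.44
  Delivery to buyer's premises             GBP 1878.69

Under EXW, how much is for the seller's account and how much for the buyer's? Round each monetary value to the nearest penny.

EXW: the seller makes goods available at their premises; the buyer bears all onward costs.
Seller's account: goods 365827.05 = 365827.05
Buyer's account: inland to port 1795.85 + export clearance 364.17 + origin terminal 344.85 + freight 9016.84 + insurance 541.30 + brokerage 458.84 + duty 1817.44 + delivery 1878.69 = 16217.98

Seller: GBP 365827.05; buyer: GBP 16217.98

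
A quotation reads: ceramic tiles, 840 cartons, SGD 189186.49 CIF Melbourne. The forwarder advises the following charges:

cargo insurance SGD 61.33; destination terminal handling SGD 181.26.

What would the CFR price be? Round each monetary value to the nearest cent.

Not relevant to the conversion: destination terminal — on the buyer under both terms; not part of either seller's price.
From CIF to CFR, the seller no longer bears: insurance.
CFR price = 189186.49 − 61.33 = 189125.16

CFR price: SGD 189125.16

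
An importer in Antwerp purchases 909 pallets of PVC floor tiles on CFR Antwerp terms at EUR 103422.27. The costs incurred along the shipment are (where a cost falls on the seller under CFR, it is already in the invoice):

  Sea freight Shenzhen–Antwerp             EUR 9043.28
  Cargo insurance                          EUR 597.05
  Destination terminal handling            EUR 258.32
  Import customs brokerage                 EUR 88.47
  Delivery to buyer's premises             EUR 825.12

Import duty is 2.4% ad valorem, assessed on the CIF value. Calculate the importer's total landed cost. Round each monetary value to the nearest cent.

CFR: the seller pays costs through ocean freight to the destination port, but not insurance.
Already in the invoice (seller's account under CFR): freight — exclude.
CIF value = CFR price + insurance = 103422.27 + 597.05 = 104019.32
Import duty = 104019.32 × 2.4% = 2496.46
Buyer bears: insurance 597.05 + destination terminal 258.32 + brokerage 88.47 + delivery 825.12 + duty 2496.46 = 4265.42
Landed cost = invoice 103422.27 + 4265.42 = 107687.69

Total landed cost: EUR 107687.69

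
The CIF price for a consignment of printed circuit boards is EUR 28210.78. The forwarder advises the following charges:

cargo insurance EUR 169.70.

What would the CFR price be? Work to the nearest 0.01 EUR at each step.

CFR price: EUR 28041.08

From CIF to CFR, the seller no longer bears: insurance.
CFR price = 28210.78 − 169.70 = 28041.08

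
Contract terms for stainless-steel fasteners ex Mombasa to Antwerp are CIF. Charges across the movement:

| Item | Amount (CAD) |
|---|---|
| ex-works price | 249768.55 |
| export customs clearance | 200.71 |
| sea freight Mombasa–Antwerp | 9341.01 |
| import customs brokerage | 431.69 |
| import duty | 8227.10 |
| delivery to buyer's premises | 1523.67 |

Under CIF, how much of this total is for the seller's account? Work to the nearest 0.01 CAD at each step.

Seller's account: CAD 259310.27

CIF: the seller pays costs through ocean freight and marine insurance to the destination port.
Seller's account: goods 249768.55 + export clearance 200.71 + freight 9341.01 = 259310.27
Buyer's account: brokerage 431.69 + duty 8227.10 + delivery 1523.67 = 10182.46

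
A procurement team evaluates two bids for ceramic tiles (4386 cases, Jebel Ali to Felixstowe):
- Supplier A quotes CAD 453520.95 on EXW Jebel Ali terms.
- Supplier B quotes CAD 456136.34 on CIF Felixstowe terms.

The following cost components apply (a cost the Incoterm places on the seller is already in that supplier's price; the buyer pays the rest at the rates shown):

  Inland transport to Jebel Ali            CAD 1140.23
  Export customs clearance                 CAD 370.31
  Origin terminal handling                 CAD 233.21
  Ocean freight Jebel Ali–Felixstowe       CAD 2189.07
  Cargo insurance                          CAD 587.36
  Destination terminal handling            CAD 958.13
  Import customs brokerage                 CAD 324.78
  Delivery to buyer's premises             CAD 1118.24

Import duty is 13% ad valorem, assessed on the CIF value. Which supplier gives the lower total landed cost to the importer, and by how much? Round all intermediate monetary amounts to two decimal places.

Supplier B is cheaper by CAD 2152.42

Supplier A (EXW):
CIF value = EXW price + inland to port + export clearance + origin terminal + freight + insurance = 453520.95 + 1140.23 + 370.31 + 233.21 + 2189.07 + 587.36 = 458041.13
Import duty = 458041.13 × 13% = 59545.35
Buyer bears (A): 1140.23 + 370.31 + 233.21 + 2189.07 + 587.36 + 958.13 + 324.78 + 1118.24 = 6921.33
Landed cost (A) = invoice 453520.95 + 6921.33 + duty 59545.35 = 519987.63
Supplier B (CIF):
The CIF price already equals the CIF value: 456136.34
Import duty = 456136.34 × 13% = 59297.72
Buyer bears (B): 958.13 + 324.78 + 1118.24 = 2401.15
Landed cost (B) = invoice 456136.34 + 2401.15 + duty 59297.72 = 517835.21
Difference = |519987.63 − 517835.21| = 2152.42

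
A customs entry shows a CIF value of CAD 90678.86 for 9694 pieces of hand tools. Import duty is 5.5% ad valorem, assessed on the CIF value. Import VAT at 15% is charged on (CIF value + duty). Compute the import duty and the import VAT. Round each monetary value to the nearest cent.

Import duty: CAD 4987.34; import VAT: CAD 14349.93

Import duty = 90678.86 × 5.5% = 4987.34
VAT base = CIF + duty = 90678.86 + 4987.34 = 95666.20
Import VAT = 95666.20 × 15% = 14349.93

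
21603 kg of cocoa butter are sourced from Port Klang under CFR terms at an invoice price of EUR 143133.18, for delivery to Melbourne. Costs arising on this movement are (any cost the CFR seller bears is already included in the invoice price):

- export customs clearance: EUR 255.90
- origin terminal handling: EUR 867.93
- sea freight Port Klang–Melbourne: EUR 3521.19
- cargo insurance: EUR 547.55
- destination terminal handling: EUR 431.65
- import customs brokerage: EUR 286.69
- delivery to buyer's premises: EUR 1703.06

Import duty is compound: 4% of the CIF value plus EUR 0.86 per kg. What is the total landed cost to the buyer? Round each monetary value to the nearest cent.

Total landed cost: EUR 170427.94

CFR: the seller pays costs through ocean freight to the destination port, but not insurance.
Already in the invoice (seller's account under CFR): export clearance, origin terminal, freight — exclude.
CIF value = CFR price + insurance = 143133.18 + 547.55 = 143680.73
Ad valorem component: 143680.73 × 4% = 5747.23
Specific component: 21603 × 0.86 = 18578.58
Import duty = 5747.23 + 18578.58 = 24325.81
Buyer bears: insurance 547.55 + destination terminal 431.65 + brokerage 286.69 + delivery 1703.06 + duty 24325.81 = 27294.76
Landed cost = invoice 143133.18 + 27294.76 = 170427.94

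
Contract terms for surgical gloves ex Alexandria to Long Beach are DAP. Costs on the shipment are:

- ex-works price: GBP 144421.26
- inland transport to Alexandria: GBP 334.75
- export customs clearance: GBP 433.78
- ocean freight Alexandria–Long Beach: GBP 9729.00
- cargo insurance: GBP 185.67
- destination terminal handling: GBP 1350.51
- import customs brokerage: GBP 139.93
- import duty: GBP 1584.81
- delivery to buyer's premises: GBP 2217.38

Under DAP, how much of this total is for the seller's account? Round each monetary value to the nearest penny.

Seller's account: GBP 158672.35

DAP: the seller bears all costs to the named destination except import duty and clearance.
Seller's account: goods 144421.26 + inland to port 334.75 + export clearance 433.78 + freight 9729.00 + insurance 185.67 + destination terminal 1350.51 + delivery 2217.38 = 158672.35
Buyer's account: brokerage 139.93 + duty 1584.81 = 1724.74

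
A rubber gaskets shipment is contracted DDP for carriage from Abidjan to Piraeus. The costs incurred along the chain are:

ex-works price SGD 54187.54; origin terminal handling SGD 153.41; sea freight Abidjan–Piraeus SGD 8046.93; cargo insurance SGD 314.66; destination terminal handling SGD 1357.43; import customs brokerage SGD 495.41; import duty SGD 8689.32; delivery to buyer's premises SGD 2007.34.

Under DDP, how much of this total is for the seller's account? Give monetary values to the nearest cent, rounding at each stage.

DDP: the seller bears all costs including import duty.
Seller's account: goods 54187.54 + origin terminal 153.41 + freight 8046.93 + insurance 314.66 + destination terminal 1357.43 + brokerage 495.41 + duty 8689.32 + delivery 2007.34 = 75252.04
Buyer's account: 0.00

Seller's account: SGD 75252.04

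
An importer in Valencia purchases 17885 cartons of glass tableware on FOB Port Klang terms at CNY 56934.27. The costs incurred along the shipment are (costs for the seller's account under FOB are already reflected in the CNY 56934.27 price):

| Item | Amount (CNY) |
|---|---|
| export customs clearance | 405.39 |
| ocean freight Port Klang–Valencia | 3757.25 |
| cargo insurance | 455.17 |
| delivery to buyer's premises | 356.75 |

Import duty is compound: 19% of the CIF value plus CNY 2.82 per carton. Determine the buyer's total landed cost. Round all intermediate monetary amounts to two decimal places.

Total landed cost: CNY 123557.01

FOB: the seller bears costs until goods are on board at the origin port; the buyer bears freight, insurance and all costs thereafter.
Already in the invoice (seller's account under FOB): export clearance — exclude.
CIF value = FOB price + freight + insurance = 56934.27 + 3757.25 + 455.17 = 61146.69
Ad valorem component: 61146.69 × 19% = 11617.87
Specific component: 17885 × 2.82 = 50435.70
Import duty = 11617.87 + 50435.70 = 62053.57
Buyer bears: freight 3757.25 + insurance 455.17 + delivery 356.75 + duty 62053.57 = 66622.74
Landed cost = invoice 56934.27 + 66622.74 = 123557.01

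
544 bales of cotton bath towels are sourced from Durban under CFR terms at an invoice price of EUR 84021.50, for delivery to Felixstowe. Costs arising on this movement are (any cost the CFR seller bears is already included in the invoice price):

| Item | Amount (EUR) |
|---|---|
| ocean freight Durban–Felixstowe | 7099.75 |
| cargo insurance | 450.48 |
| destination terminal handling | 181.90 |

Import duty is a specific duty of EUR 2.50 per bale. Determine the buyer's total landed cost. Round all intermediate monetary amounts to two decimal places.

CFR: the seller pays costs through ocean freight to the destination port, but not insurance.
Already in the invoice (seller's account under CFR): freight — exclude.
CIF value = CFR price + insurance = 84021.50 + 450.48 = 84471.98
Import duty = 544 × 2.50 = 1360.00
Buyer bears: insurance 450.48 + destination terminal 181.90 + duty 1360.00 = 1992.38
Landed cost = invoice 84021.50 + 1992.38 = 86013.88

Total landed cost: EUR 86013.88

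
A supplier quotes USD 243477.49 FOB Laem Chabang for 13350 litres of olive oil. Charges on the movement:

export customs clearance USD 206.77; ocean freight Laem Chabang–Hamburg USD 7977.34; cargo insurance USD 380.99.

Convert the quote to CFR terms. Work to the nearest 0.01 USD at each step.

Not relevant to the conversion: export clearance — on the seller under both FOB and CFR; already in the FOB price and stays in the CFR price. insurance — on the buyer under both terms; not part of either seller's price.
From FOB to CFR, the seller additionally bears: freight.
CFR price = 243477.49 + 7977.34 = 251454.83

CFR price: USD 251454.83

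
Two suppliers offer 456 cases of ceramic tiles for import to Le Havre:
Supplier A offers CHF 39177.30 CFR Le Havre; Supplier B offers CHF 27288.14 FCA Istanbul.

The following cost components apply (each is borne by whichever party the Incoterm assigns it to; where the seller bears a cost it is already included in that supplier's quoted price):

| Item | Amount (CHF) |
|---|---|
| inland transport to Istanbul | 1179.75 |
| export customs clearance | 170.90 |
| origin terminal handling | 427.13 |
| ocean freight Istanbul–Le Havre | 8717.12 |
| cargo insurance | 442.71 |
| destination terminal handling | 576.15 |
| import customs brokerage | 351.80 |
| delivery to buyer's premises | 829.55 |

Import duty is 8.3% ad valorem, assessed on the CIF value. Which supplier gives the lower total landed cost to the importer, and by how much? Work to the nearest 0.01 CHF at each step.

Supplier B is cheaper by CHF 2972.74

Supplier A (CFR):
CIF value = CFR price + insurance = 39177.30 + 442.71 = 39620.01
Import duty = 39620.01 × 8.3% = 3288.46
Buyer bears (A): 442.71 + 576.15 + 351.80 + 829.55 = 2200.21
Landed cost (A) = invoice 39177.30 + 2200.21 + duty 3288.46 = 44665.97
Supplier B (FCA):
CIF value = FCA price + origin terminal + freight + insurance = 27288.14 + 427.13 + 8717.12 + 442.71 = 36875.10
Import duty = 36875.10 × 8.3% = 3060.63
Buyer bears (B): 427.13 + 8717.12 + 442.71 + 576.15 + 351.80 + 829.55 = 11344.46
Landed cost (B) = invoice 27288.14 + 11344.46 + duty 3060.63 = 41693.23
Difference = |44665.97 − 41693.23| = 2972.74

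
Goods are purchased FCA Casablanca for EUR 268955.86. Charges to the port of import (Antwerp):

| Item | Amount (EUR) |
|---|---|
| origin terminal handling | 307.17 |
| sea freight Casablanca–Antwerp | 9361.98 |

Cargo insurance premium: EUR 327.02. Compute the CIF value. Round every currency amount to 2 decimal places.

CIF = FCA price + pre-shipment costs + freight + insurance
CIF = 268955.86 + 307.17 + 9361.98 + 327.02 = 278952.03

CIF value: EUR 278952.03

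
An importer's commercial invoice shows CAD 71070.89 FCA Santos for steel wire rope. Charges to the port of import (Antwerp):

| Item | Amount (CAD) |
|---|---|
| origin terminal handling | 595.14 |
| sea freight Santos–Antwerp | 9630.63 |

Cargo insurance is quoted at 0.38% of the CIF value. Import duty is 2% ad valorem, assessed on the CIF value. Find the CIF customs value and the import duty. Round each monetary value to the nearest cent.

CIF value: CAD 81606.77; import duty: CAD 1632.14

Let C be the CIF value. C = FCA price + pre-shipment costs + freight + 0.38% × C
C − 0.38% × C = 71070.89 + 595.14 + 9630.63
0.9962 × C = 81296.66
C = 81296.66 / 0.9962 = 81606.77
Insurance premium = 0.38% × 81606.77 = 310.11
Import duty = 81606.77 × 2% = 1632.14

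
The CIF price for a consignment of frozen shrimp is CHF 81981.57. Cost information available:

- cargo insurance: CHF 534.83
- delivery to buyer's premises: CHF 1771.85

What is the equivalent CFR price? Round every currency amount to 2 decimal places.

CFR price: CHF 81446.74

Not relevant to the conversion: delivery — on the buyer under both terms; not part of either seller's price.
From CIF to CFR, the seller no longer bears: insurance.
CFR price = 81981.57 − 534.83 = 81446.74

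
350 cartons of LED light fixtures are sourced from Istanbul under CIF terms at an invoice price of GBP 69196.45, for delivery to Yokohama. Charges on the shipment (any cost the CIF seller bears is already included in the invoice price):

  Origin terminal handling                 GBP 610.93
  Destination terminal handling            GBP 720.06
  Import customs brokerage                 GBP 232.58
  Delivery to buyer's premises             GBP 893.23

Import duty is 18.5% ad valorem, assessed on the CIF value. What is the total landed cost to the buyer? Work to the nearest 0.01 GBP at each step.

CIF: the seller pays costs through ocean freight and marine insurance to the destination port.
Already in the invoice (seller's account under CIF): origin terminal — exclude.
The CIF price already equals the CIF value: 69196.45
Import duty = 69196.45 × 18.5% = 12801.34
Buyer bears: destination terminal 720.06 + brokerage 232.58 + delivery 893.23 + duty 12801.34 = 14647.21
Landed cost = invoice 69196.45 + 14647.21 = 83843.66

Total landed cost: GBP 83843.66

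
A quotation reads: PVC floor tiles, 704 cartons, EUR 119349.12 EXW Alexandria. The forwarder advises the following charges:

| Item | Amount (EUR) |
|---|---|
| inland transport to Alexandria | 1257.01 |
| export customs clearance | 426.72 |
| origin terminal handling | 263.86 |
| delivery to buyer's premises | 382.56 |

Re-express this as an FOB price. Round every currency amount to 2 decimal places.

FOB price: EUR 121296.71

Not relevant to the conversion: delivery — on the buyer under both terms; not part of either seller's price.
From EXW to FOB, the seller additionally bears: inland to port, export clearance, origin terminal.
FOB price = 119349.12 + 1257.01 + 426.72 + 263.86 = 121296.71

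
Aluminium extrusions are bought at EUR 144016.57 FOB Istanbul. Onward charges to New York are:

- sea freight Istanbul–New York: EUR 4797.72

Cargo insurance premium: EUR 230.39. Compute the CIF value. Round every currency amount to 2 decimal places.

CIF = FOB price + freight + insurance
CIF = 144016.57 + 4797.72 + 230.39 = 149044.68

CIF value: EUR 149044.68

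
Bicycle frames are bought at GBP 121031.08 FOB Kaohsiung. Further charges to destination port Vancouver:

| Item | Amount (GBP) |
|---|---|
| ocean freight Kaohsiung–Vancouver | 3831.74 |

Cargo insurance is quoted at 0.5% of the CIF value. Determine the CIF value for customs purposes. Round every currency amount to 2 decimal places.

Let C be the CIF value. C = FOB price + freight + 0.5% × C
C − 0.5% × C = 121031.08 + 3831.74
0.995 × C = 124862.82
C = 124862.82 / 0.995 = 125490.27
Insurance premium = 0.5% × 125490.27 = 627.45

CIF value: GBP 125490.27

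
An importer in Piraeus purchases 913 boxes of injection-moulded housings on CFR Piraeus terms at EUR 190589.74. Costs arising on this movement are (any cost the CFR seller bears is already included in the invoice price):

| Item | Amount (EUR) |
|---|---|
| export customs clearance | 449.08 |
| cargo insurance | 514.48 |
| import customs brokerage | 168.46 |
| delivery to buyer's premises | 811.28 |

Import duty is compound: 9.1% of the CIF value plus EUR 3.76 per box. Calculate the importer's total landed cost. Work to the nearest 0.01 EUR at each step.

CFR: the seller pays costs through ocean freight to the destination port, but not insurance.
Already in the invoice (seller's account under CFR): export clearance — exclude.
CIF value = CFR price + insurance = 190589.74 + 514.48 = 191104.22
Ad valorem component: 191104.22 × 9.1% = 17390.48
Specific component: 913 × 3.76 = 3432.88
Import duty = 17390.48 + 3432.88 = 20823.36
Buyer bears: insurance 514.48 + brokerage 168.46 + delivery 811.28 + duty 20823.36 = 22317.58
Landed cost = invoice 190589.74 + 22317.58 = 212907.32

Total landed cost: EUR 212907.32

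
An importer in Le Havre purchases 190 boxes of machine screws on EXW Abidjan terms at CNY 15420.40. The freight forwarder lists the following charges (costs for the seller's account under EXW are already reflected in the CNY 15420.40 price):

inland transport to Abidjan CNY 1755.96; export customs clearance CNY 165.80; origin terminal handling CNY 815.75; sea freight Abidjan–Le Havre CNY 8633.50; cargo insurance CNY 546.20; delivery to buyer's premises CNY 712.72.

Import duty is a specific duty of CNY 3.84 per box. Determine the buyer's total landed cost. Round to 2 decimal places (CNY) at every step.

Total landed cost: CNY 28779.93

EXW: the seller makes goods available at their premises; the buyer bears all onward costs.
CIF value = EXW price + inland to port + export clearance + origin terminal + freight + insurance = 15420.40 + 1755.96 + 165.80 + 815.75 + 8633.50 + 546.20 = 27337.61
Import duty = 190 × 3.84 = 729.60
Buyer bears: inland to port 1755.96 + export clearance 165.80 + origin terminal 815.75 + freight 8633.50 + insurance 546.20 + delivery 712.72 + duty 729.60 = 13359.53
Landed cost = invoice 15420.40 + 13359.53 = 28779.93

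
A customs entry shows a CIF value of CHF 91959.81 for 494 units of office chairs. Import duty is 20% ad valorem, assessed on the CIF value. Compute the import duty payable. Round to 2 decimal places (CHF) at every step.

Import duty = 91959.81 × 20% = 18391.96

Import duty: CHF 18391.96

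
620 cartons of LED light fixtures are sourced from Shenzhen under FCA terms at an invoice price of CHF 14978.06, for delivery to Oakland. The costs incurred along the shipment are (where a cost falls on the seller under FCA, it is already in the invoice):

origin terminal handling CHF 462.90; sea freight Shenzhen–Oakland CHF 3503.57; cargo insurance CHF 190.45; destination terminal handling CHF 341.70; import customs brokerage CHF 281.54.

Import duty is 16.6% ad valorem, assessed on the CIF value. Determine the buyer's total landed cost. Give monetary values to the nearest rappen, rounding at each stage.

Total landed cost: CHF 22934.63

FCA: the seller delivers export-cleared goods to the carrier; the buyer bears costs from that point.
CIF value = FCA price + origin terminal + freight + insurance = 14978.06 + 462.90 + 3503.57 + 190.45 = 19134.98
Import duty = 19134.98 × 16.6% = 3176.41
Buyer bears: origin terminal 462.90 + freight 3503.57 + insurance 190.45 + destination terminal 341.70 + brokerage 281.54 + duty 3176.41 = 7956.57
Landed cost = invoice 14978.06 + 7956.57 = 22934.63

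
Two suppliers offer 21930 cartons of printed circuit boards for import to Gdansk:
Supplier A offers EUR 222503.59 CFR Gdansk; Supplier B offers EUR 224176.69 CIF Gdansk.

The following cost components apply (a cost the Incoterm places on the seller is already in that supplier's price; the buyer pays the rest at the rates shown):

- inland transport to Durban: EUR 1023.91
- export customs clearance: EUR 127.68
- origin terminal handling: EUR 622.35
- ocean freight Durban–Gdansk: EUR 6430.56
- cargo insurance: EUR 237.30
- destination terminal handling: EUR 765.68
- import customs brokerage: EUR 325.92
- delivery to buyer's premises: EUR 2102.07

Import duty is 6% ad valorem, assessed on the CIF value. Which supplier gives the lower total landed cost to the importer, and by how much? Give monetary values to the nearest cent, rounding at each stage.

Supplier A (CFR):
CIF value = CFR price + insurance = 222503.59 + 237.30 = 222740.89
Import duty = 222740.89 × 6% = 13364.45
Buyer bears (A): 237.30 + 765.68 + 325.92 + 2102.07 = 3430.97
Landed cost (A) = invoice 222503.59 + 3430.97 + duty 13364.45 = 239299.01
Supplier B (CIF):
The CIF price already equals the CIF value: 224176.69
Import duty = 224176.69 × 6% = 13450.60
Buyer bears (B): 765.68 + 325.92 + 2102.07 = 3193.67
Landed cost (B) = invoice 224176.69 + 3193.67 + duty 13450.60 = 240820.96
Difference = |239299.01 − 240820.96| = 1521.95

Supplier A is cheaper by EUR 1521.95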